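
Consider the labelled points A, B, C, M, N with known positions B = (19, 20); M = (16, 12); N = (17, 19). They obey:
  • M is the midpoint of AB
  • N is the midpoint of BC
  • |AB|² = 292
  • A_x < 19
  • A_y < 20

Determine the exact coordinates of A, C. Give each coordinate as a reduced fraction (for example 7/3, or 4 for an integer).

A = (13, 4)
C = (15, 18)

1. A_x = 13  [A = 2·M−B = 2·(16, 12)−(19, 20)]
2. A_y = 4  [A = 2·M−B = 2·(16, 12)−(19, 20)]
   so A = (13, 4)
3. C_x = 15  [C = 2·N−B = 2·(17, 19)−(19, 20)]
4. C_y = 18  [C = 2·N−B = 2·(17, 19)−(19, 20)]
   so C = (15, 18)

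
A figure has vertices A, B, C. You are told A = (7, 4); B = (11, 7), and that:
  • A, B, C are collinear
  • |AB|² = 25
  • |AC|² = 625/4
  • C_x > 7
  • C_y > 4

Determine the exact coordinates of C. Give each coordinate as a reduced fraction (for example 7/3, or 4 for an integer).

1. C_x = 17  [[A, B, C are collinear ⇒ -3x+4y+5=0] ∩ [|C−(7, 4)|²=625/4]]
2. C_y = 23/2  [[A, B, C are collinear ⇒ -3x+4y+5=0] ∩ [|C−(7, 4)|²=625/4]]
   so C = (17, 23/2)

C = (17, 23/2)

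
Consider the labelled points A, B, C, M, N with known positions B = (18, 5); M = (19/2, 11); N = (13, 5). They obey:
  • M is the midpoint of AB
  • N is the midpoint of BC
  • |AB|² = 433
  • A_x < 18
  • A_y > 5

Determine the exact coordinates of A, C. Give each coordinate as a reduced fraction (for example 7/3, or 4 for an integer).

1. A_x = 1  [A = 2·M−B = 2·(19/2, 11)−(18, 5)]
2. A_y = 17  [A = 2·M−B = 2·(19/2, 11)−(18, 5)]
   so A = (1, 17)
3. C_x = 8  [C = 2·N−B = 2·(13, 5)−(18, 5)]
4. C_y = 5  [C = 2·N−B = 2·(13, 5)−(18, 5)]
   so C = (8, 5)

A = (1, 17)
C = (8, 5)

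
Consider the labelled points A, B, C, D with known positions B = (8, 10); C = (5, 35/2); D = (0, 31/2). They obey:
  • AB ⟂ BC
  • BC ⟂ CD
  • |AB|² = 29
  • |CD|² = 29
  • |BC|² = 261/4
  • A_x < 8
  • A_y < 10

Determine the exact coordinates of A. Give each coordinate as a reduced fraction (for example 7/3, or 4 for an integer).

A = (3, 8)

1. A_x = 3  [[AB ⟂ BC ⇒ 3x-15/2y+51=0] ∩ [|A−(8, 10)|²=29]]
2. A_y = 8  [[AB ⟂ BC ⇒ 3x-15/2y+51=0] ∩ [|A−(8, 10)|²=29]]
   so A = (3, 8)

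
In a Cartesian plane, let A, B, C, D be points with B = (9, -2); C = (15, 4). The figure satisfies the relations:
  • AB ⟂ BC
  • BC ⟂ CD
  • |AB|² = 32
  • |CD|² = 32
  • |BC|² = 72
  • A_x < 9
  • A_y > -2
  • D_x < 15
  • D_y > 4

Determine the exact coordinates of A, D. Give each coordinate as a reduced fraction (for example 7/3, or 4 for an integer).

1. A_x = 5  [[AB ⟂ BC ⇒ -6x-6y+42=0] ∩ [|A−(9, -2)|²=32]]
2. A_y = 2  [[AB ⟂ BC ⇒ -6x-6y+42=0] ∩ [|A−(9, -2)|²=32]]
   so A = (5, 2)
3. D_x = 11  [[BC ⟂ CD ⇒ 6x+6y-114=0] ∩ [|D−(15, 4)|²=32]]
4. D_y = 8  [[BC ⟂ CD ⇒ 6x+6y-114=0] ∩ [|D−(15, 4)|²=32]]
   so D = (11, 8)

A = (5, 2)
D = (11, 8)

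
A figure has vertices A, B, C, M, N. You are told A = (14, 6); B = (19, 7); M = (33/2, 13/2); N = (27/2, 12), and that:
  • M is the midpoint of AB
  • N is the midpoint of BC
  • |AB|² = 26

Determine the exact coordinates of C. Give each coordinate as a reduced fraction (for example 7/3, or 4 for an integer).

C = (8, 17)

1. C_x = 8  [C = 2·N−B = 2·(27/2, 12)−(19, 7)]
2. C_y = 17  [C = 2·N−B = 2·(27/2, 12)−(19, 7)]
   so C = (8, 17)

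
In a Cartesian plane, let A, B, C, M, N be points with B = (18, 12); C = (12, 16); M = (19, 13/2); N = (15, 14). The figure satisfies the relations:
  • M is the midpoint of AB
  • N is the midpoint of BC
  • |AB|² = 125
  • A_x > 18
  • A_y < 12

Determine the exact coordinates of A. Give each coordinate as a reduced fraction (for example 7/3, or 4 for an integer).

A = (20, 1)

1. A_x = 20  [A = 2·M−B = 2·(19, 13/2)−(18, 12)]
2. A_y = 1  [A = 2·M−B = 2·(19, 13/2)−(18, 12)]
   so A = (20, 1)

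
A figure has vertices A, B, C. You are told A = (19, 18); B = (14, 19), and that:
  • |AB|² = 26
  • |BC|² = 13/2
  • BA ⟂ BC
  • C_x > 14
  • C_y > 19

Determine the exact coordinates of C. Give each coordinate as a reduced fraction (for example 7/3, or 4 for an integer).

1. C_x = 29/2  [[BA ⟂ BC ⇒ 5x-1y-51=0] ∩ [|C−(14, 19)|²=13/2]]
2. C_y = 43/2  [[BA ⟂ BC ⇒ 5x-1y-51=0] ∩ [|C−(14, 19)|²=13/2]]
   so C = (29/2, 43/2)

C = (29/2, 43/2)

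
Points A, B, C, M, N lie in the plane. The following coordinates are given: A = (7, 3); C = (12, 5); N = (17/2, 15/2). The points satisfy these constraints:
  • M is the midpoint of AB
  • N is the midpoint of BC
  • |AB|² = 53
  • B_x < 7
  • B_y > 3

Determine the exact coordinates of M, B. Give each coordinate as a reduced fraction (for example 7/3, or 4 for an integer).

1. B_x = 5  [B = 2·N−C = 2·(17/2, 15/2)−(12, 5)]
2. B_y = 10  [B = 2·N−C = 2·(17/2, 15/2)−(12, 5)]
   so B = (5, 10)
3. M_x = 6  [2·M = A+B = (7, 3)+(5, 10)]
4. M_y = 13/2  [2·M = A+B = (7, 3)+(5, 10)]
   so M = (6, 13/2)

M = (6, 13/2)
B = (5, 10)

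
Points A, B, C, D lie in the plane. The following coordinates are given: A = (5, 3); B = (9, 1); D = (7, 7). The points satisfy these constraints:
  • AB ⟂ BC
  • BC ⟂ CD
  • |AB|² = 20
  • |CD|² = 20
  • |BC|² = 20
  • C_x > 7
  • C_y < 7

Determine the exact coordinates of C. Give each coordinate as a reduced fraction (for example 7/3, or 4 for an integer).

1. C_x = 11  [[AB ⟂ BC ⇒ 4x-2y-34=0] ∩ [|C−(7, 7)|²=20]]
2. C_y = 5  [[AB ⟂ BC ⇒ 4x-2y-34=0] ∩ [|C−(7, 7)|²=20]]
   so C = (11, 5)

C = (11, 5)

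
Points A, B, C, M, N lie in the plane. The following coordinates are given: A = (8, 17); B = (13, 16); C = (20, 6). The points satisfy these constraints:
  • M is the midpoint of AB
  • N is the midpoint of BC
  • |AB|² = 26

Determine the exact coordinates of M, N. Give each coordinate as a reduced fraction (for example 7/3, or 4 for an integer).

M = (21/2, 33/2)
N = (33/2, 11)

1. M_x = 21/2  [2·M = A+B = (8, 17)+(13, 16)]
2. M_y = 33/2  [2·M = A+B = (8, 17)+(13, 16)]
   so M = (21/2, 33/2)
3. N_x = 33/2  [2·N = B+C = (13, 16)+(20, 6)]
4. N_y = 11  [2·N = B+C = (13, 16)+(20, 6)]
   so N = (33/2, 11)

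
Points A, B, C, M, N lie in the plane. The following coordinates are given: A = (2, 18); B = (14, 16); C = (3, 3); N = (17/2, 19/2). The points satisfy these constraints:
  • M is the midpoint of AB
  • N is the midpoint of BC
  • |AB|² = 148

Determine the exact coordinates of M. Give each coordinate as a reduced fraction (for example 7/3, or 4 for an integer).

M = (8, 17)

1. M_x = 8  [2·M = A+B = (2, 18)+(14, 16)]
2. M_y = 17  [2·M = A+B = (2, 18)+(14, 16)]
   so M = (8, 17)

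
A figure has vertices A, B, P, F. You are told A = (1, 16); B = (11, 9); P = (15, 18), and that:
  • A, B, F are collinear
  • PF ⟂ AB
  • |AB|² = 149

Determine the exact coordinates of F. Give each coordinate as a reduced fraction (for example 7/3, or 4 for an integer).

1. F_x = 1409/149  [[A, B, F are collinear ⇒ 7x+10y-167=0] ∩ [PF ⟂ AB ⇒ 10x-7y-24=0]]
2. F_y = 1502/149  [[A, B, F are collinear ⇒ 7x+10y-167=0] ∩ [PF ⟂ AB ⇒ 10x-7y-24=0]]
   so F = (1409/149, 1502/149)

F = (1409/149, 1502/149)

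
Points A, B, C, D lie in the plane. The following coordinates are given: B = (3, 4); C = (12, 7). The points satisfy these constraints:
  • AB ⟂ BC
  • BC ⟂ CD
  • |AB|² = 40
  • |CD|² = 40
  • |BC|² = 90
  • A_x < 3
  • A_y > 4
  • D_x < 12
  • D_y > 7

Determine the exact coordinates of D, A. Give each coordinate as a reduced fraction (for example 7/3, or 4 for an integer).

D = (10, 13)
A = (1, 10)

1. D_x = 10  [[BC ⟂ CD ⇒ 9x+3y-129=0] ∩ [|D−(12, 7)|²=40]]
2. D_y = 13  [[BC ⟂ CD ⇒ 9x+3y-129=0] ∩ [|D−(12, 7)|²=40]]
   so D = (10, 13)
3. A_x = 1  [[AB ⟂ BC ⇒ -9x-3y+39=0] ∩ [|A−(3, 4)|²=40]]
4. A_y = 10  [[AB ⟂ BC ⇒ -9x-3y+39=0] ∩ [|A−(3, 4)|²=40]]
   so A = (1, 10)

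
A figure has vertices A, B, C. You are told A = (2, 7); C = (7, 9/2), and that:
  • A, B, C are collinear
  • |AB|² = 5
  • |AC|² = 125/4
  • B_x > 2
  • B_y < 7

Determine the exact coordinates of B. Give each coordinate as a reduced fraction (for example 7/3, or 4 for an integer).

1. B_x = 4  [[A, B, C are collinear ⇒ -5/2x-5y+40=0] ∩ [|B−(2, 7)|²=5]]
2. B_y = 6  [[A, B, C are collinear ⇒ -5/2x-5y+40=0] ∩ [|B−(2, 7)|²=5]]
   so B = (4, 6)

B = (4, 6)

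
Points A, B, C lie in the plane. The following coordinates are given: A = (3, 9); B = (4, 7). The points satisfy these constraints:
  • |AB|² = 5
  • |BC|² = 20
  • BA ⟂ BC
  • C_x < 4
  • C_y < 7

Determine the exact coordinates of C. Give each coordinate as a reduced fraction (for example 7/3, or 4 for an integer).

1. C_x = 0  [[BA ⟂ BC ⇒ -1x+2y-10=0] ∩ [|C−(4, 7)|²=20]]
2. C_y = 5  [[BA ⟂ BC ⇒ -1x+2y-10=0] ∩ [|C−(4, 7)|²=20]]
   so C = (0, 5)

C = (0, 5)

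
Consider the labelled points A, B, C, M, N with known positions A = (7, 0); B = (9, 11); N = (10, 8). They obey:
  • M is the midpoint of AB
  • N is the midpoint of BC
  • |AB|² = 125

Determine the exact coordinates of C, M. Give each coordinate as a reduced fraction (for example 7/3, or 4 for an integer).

1. M_x = 8  [2·M = A+B = (7, 0)+(9, 11)]
2. M_y = 11/2  [2·M = A+B = (7, 0)+(9, 11)]
   so M = (8, 11/2)
3. C_x = 11  [C = 2·N−B = 2·(10, 8)−(9, 11)]
4. C_y = 5  [C = 2·N−B = 2·(10, 8)−(9, 11)]
   so C = (11, 5)

C = (11, 5)
M = (8, 11/2)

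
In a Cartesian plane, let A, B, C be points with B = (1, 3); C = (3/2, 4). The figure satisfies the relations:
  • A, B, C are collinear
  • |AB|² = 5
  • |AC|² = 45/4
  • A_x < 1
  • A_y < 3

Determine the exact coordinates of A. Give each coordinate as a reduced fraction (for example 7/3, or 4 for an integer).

A = (0, 1)

1. A_x = 0  [[A, B, C are collinear ⇒ -1x+1/2y-1/2=0] ∩ [|A−(1, 3)|²=5]]
2. A_y = 1  [[A, B, C are collinear ⇒ -1x+1/2y-1/2=0] ∩ [|A−(1, 3)|²=5]]
   so A = (0, 1)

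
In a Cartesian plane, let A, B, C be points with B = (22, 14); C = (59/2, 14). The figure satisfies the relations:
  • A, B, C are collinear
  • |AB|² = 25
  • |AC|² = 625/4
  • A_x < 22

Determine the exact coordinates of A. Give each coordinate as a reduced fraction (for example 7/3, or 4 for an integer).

1. A_x = 17  [[A, B, C are collinear ⇒ 15/2y-105=0] ∩ [|A−(22, 14)|²=25]]
2. A_y = 14  [[A, B, C are collinear ⇒ 15/2y-105=0] ∩ [|A−(22, 14)|²=25]]
   so A = (17, 14)

A = (17, 14)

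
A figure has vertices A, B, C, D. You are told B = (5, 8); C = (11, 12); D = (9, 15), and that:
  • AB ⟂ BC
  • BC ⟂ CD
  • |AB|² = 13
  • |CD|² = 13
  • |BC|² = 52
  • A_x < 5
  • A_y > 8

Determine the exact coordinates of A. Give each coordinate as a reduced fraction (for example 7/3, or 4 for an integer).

1. A_x = 3  [[AB ⟂ BC ⇒ -6x-4y+62=0] ∩ [|A−(5, 8)|²=13]]
2. A_y = 11  [[AB ⟂ BC ⇒ -6x-4y+62=0] ∩ [|A−(5, 8)|²=13]]
   so A = (3, 11)

A = (3, 11)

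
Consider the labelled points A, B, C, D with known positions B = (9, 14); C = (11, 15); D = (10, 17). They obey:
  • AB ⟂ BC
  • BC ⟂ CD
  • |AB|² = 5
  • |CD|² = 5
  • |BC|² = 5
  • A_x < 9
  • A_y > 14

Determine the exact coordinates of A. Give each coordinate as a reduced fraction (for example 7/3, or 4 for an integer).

A = (8, 16)

1. A_x = 8  [[AB ⟂ BC ⇒ -2x-1y+32=0] ∩ [|A−(9, 14)|²=5]]
2. A_y = 16  [[AB ⟂ BC ⇒ -2x-1y+32=0] ∩ [|A−(9, 14)|²=5]]
   so A = (8, 16)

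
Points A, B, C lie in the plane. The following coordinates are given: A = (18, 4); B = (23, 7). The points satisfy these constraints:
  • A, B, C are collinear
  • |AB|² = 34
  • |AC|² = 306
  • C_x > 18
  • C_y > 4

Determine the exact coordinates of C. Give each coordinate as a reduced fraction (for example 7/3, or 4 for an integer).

C = (33, 13)

1. C_x = 33  [[A, B, C are collinear ⇒ -3x+5y+34=0] ∩ [|C−(18, 4)|²=306]]
2. C_y = 13  [[A, B, C are collinear ⇒ -3x+5y+34=0] ∩ [|C−(18, 4)|²=306]]
   so C = (33, 13)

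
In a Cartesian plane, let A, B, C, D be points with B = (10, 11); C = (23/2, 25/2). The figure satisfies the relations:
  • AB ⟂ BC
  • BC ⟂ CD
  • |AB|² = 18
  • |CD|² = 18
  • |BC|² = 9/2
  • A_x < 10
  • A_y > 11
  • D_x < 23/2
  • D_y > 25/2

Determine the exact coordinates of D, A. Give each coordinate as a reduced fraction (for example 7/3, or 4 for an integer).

D = (17/2, 31/2)
A = (7, 14)

1. D_x = 17/2  [[BC ⟂ CD ⇒ 3/2x+3/2y-36=0] ∩ [|D−(23/2, 25/2)|²=18]]
2. D_y = 31/2  [[BC ⟂ CD ⇒ 3/2x+3/2y-36=0] ∩ [|D−(23/2, 25/2)|²=18]]
   so D = (17/2, 31/2)
3. A_x = 7  [[AB ⟂ BC ⇒ -3/2x-3/2y+63/2=0] ∩ [|A−(10, 11)|²=18]]
4. A_y = 14  [[AB ⟂ BC ⇒ -3/2x-3/2y+63/2=0] ∩ [|A−(10, 11)|²=18]]
   so A = (7, 14)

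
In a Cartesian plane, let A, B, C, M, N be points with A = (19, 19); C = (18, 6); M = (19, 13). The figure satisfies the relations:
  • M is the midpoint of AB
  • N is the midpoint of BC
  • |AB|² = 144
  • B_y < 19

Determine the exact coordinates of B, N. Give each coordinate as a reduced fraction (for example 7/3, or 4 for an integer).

B = (19, 7)
N = (37/2, 13/2)

1. B_x = 19  [B = 2·M−A = 2·(19, 13)−(19, 19)]
2. B_y = 7  [B = 2·M−A = 2·(19, 13)−(19, 19)]
   so B = (19, 7)
3. N_x = 37/2  [2·N = B+C = (19, 7)+(18, 6)]
4. N_y = 13/2  [2·N = B+C = (19, 7)+(18, 6)]
   so N = (37/2, 13/2)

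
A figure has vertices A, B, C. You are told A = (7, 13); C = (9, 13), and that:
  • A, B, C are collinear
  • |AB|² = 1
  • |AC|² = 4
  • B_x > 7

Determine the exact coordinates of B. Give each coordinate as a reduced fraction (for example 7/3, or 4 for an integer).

1. B_x = 8  [[A, B, C are collinear ⇒ -2y+26=0] ∩ [|B−(7, 13)|²=1]]
2. B_y = 13  [[A, B, C are collinear ⇒ -2y+26=0] ∩ [|B−(7, 13)|²=1]]
   so B = (8, 13)

B = (8, 13)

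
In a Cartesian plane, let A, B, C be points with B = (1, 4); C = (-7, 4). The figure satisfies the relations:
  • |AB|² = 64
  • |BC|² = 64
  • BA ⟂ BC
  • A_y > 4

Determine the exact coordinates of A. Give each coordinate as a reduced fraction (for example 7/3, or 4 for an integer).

1. A_x = 1  [[BA ⟂ BC ⇒ -8x+8=0] ∩ [|A−(1, 4)|²=64]]
2. A_y = 12  [[BA ⟂ BC ⇒ -8x+8=0] ∩ [|A−(1, 4)|²=64]]
   so A = (1, 12)

A = (1, 12)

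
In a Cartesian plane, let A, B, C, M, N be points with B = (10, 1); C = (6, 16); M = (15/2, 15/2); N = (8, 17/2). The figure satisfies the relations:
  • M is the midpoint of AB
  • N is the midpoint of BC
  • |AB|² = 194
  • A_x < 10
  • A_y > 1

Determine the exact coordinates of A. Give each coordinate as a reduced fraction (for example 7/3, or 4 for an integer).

1. A_x = 5  [A = 2·M−B = 2·(15/2, 15/2)−(10, 1)]
2. A_y = 14  [A = 2·M−B = 2·(15/2, 15/2)−(10, 1)]
   so A = (5, 14)

A = (5, 14)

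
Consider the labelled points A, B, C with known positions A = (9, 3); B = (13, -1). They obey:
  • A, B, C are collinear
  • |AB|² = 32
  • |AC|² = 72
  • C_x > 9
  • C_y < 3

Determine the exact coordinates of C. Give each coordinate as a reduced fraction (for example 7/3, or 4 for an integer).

C = (15, -3)

1. C_x = 15  [[A, B, C are collinear ⇒ 4x+4y-48=0] ∩ [|C−(9, 3)|²=72]]
2. C_y = -3  [[A, B, C are collinear ⇒ 4x+4y-48=0] ∩ [|C−(9, 3)|²=72]]
   so C = (15, -3)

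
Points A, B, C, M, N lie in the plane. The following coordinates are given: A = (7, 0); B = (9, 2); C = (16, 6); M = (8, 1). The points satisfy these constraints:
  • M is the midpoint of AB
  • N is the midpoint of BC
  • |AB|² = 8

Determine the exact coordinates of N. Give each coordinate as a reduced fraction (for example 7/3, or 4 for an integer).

N = (25/2, 4)

1. N_x = 25/2  [2·N = B+C = (9, 2)+(16, 6)]
2. N_y = 4  [2·N = B+C = (9, 2)+(16, 6)]
   so N = (25/2, 4)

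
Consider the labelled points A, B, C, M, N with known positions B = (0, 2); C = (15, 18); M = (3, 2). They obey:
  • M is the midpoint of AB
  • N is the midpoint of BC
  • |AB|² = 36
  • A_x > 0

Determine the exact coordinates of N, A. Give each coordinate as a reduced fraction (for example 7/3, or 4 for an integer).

N = (15/2, 10)
A = (6, 2)

1. A_x = 6  [A = 2·M−B = 2·(3, 2)−(0, 2)]
2. A_y = 2  [A = 2·M−B = 2·(3, 2)−(0, 2)]
   so A = (6, 2)
3. N_x = 15/2  [2·N = B+C = (0, 2)+(15, 18)]
4. N_y = 10  [2·N = B+C = (0, 2)+(15, 18)]
   so N = (15/2, 10)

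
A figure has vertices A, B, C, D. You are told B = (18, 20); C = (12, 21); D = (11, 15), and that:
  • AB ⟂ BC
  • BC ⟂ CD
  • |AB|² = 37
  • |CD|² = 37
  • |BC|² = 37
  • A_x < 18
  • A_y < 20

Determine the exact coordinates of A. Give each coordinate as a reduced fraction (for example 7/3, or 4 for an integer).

1. A_x = 17  [[AB ⟂ BC ⇒ 6x-1y-88=0] ∩ [|A−(18, 20)|²=37]]
2. A_y = 14  [[AB ⟂ BC ⇒ 6x-1y-88=0] ∩ [|A−(18, 20)|²=37]]
   so A = (17, 14)

A = (17, 14)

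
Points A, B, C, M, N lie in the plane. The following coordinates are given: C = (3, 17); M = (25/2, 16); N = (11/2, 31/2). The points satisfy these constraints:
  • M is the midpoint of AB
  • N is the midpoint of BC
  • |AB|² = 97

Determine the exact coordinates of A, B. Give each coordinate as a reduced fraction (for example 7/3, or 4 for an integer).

A = (17, 18)
B = (8, 14)

1. B_x = 8  [B = 2·N−C = 2·(11/2, 31/2)−(3, 17)]
2. B_y = 14  [B = 2·N−C = 2·(11/2, 31/2)−(3, 17)]
   so B = (8, 14)
3. A_x = 17  [A = 2·M−B = 2·(25/2, 16)−(8, 14)]
4. A_y = 18  [A = 2·M−B = 2·(25/2, 16)−(8, 14)]
   so A = (17, 18)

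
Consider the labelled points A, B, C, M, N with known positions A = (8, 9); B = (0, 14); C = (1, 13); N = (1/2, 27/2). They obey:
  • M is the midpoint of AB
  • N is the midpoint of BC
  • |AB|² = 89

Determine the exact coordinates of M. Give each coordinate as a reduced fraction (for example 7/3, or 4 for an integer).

M = (4, 23/2)

1. M_x = 4  [2·M = A+B = (8, 9)+(0, 14)]
2. M_y = 23/2  [2·M = A+B = (8, 9)+(0, 14)]
   so M = (4, 23/2)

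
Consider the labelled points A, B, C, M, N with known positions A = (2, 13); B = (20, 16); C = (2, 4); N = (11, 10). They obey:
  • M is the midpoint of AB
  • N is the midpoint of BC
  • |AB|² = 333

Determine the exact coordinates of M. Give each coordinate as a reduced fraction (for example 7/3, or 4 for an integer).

M = (11, 29/2)

1. M_x = 11  [2·M = A+B = (2, 13)+(20, 16)]
2. M_y = 29/2  [2·M = A+B = (2, 13)+(20, 16)]
   so M = (11, 29/2)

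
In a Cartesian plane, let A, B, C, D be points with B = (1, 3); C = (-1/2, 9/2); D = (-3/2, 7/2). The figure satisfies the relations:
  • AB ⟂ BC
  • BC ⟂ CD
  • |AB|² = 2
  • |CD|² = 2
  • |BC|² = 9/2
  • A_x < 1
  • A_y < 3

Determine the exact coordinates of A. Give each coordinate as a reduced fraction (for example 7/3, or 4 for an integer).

1. A_x = 0  [[AB ⟂ BC ⇒ 3/2x-3/2y+3=0] ∩ [|A−(1, 3)|²=2]]
2. A_y = 2  [[AB ⟂ BC ⇒ 3/2x-3/2y+3=0] ∩ [|A−(1, 3)|²=2]]
   so A = (0, 2)

A = (0, 2)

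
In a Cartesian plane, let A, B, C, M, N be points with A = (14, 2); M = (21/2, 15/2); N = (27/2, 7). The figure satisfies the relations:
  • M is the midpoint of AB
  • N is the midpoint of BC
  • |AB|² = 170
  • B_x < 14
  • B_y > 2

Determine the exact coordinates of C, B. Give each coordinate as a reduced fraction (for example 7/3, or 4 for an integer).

1. B_x = 7  [B = 2·M−A = 2·(21/2, 15/2)−(14, 2)]
2. B_y = 13  [B = 2·M−A = 2·(21/2, 15/2)−(14, 2)]
   so B = (7, 13)
3. C_x = 20  [C = 2·N−B = 2·(27/2, 7)−(7, 13)]
4. C_y = 1  [C = 2·N−B = 2·(27/2, 7)−(7, 13)]
   so C = (20, 1)

C = (20, 1)
B = (7, 13)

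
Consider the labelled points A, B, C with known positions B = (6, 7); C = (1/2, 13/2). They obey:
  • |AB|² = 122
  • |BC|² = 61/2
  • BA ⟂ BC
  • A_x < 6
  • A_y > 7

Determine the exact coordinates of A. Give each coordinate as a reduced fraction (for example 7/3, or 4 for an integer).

1. A_x = 5  [[BA ⟂ BC ⇒ -11/2x-1/2y+73/2=0] ∩ [|A−(6, 7)|²=122]]
2. A_y = 18  [[BA ⟂ BC ⇒ -11/2x-1/2y+73/2=0] ∩ [|A−(6, 7)|²=122]]
   so A = (5, 18)

A = (5, 18)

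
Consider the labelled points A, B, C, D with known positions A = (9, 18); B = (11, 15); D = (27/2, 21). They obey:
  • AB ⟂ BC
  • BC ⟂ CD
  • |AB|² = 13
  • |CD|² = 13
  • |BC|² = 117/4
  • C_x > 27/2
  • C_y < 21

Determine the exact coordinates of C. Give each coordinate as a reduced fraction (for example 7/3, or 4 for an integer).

C = (31/2, 18)

1. C_x = 31/2  [[AB ⟂ BC ⇒ 2x-3y+23=0] ∩ [|C−(27/2, 21)|²=13]]
2. C_y = 18  [[AB ⟂ BC ⇒ 2x-3y+23=0] ∩ [|C−(27/2, 21)|²=13]]
   so C = (31/2, 18)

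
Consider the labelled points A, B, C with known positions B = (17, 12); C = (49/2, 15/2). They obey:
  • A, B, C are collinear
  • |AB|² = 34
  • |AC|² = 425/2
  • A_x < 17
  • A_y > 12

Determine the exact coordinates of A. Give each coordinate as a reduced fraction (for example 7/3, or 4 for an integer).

1. A_x = 12  [[A, B, C are collinear ⇒ 9/2x+15/2y-333/2=0] ∩ [|A−(17, 12)|²=34]]
2. A_y = 15  [[A, B, C are collinear ⇒ 9/2x+15/2y-333/2=0] ∩ [|A−(17, 12)|²=34]]
   so A = (12, 15)

A = (12, 15)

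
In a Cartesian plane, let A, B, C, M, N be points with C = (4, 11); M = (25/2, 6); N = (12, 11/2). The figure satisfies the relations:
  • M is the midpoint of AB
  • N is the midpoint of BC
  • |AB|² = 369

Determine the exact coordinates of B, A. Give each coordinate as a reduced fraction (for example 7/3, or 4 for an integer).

B = (20, 0)
A = (5, 12)

1. B_x = 20  [B = 2·N−C = 2·(12, 11/2)−(4, 11)]
2. B_y = 0  [B = 2·N−C = 2·(12, 11/2)−(4, 11)]
   so B = (20, 0)
3. A_x = 5  [A = 2·M−B = 2·(25/2, 6)−(20, 0)]
4. A_y = 12  [A = 2·M−B = 2·(25/2, 6)−(20, 0)]
   so A = (5, 12)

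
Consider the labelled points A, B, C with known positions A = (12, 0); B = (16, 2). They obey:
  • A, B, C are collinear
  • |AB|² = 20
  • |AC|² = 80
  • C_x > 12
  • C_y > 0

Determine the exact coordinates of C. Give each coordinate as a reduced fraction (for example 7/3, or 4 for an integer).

1. C_x = 20  [[A, B, C are collinear ⇒ -2x+4y+24=0] ∩ [|C−(12, 0)|²=80]]
2. C_y = 4  [[A, B, C are collinear ⇒ -2x+4y+24=0] ∩ [|C−(12, 0)|²=80]]
   so C = (20, 4)

C = (20, 4)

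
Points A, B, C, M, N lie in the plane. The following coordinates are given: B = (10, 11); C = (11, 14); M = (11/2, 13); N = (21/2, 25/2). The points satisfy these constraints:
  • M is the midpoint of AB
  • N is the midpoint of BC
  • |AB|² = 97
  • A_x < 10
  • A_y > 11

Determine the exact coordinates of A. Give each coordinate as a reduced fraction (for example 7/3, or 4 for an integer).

1. A_x = 1  [A = 2·M−B = 2·(11/2, 13)−(10, 11)]
2. A_y = 15  [A = 2·M−B = 2·(11/2, 13)−(10, 11)]
   so A = (1, 15)

A = (1, 15)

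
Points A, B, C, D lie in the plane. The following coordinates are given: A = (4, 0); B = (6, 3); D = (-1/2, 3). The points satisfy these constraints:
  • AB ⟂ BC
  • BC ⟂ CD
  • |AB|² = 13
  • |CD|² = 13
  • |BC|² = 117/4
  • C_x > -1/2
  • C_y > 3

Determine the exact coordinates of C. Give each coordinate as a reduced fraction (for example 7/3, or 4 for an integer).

C = (3/2, 6)

1. C_x = 3/2  [[AB ⟂ BC ⇒ 2x+3y-21=0] ∩ [|C−(-1/2, 3)|²=13]]
2. C_y = 6  [[AB ⟂ BC ⇒ 2x+3y-21=0] ∩ [|C−(-1/2, 3)|²=13]]
   so C = (3/2, 6)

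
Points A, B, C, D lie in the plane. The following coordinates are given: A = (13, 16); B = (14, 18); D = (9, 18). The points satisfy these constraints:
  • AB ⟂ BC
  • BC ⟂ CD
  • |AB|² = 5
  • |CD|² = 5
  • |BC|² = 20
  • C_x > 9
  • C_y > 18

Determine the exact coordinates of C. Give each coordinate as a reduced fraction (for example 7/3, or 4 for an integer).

C = (10, 20)

1. C_x = 10  [[AB ⟂ BC ⇒ 1x+2y-50=0] ∩ [|C−(9, 18)|²=5]]
2. C_y = 20  [[AB ⟂ BC ⇒ 1x+2y-50=0] ∩ [|C−(9, 18)|²=5]]
   so C = (10, 20)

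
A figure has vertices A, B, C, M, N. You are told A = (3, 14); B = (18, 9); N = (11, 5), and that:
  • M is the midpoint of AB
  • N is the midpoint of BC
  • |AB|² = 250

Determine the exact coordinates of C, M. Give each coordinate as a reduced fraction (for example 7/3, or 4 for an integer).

1. M_x = 21/2  [2·M = A+B = (3, 14)+(18, 9)]
2. M_y = 23/2  [2·M = A+B = (3, 14)+(18, 9)]
   so M = (21/2, 23/2)
3. C_x = 4  [C = 2·N−B = 2·(11, 5)−(18, 9)]
4. C_y = 1  [C = 2·N−B = 2·(11, 5)−(18, 9)]
   so C = (4, 1)

C = (4, 1)
M = (21/2, 23/2)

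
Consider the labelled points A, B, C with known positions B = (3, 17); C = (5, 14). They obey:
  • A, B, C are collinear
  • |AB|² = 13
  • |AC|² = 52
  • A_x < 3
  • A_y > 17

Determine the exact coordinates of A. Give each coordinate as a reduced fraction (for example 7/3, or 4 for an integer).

A = (1, 20)

1. A_x = 1  [[A, B, C are collinear ⇒ 3x+2y-43=0] ∩ [|A−(3, 17)|²=13]]
2. A_y = 20  [[A, B, C are collinear ⇒ 3x+2y-43=0] ∩ [|A−(3, 17)|²=13]]
   so A = (1, 20)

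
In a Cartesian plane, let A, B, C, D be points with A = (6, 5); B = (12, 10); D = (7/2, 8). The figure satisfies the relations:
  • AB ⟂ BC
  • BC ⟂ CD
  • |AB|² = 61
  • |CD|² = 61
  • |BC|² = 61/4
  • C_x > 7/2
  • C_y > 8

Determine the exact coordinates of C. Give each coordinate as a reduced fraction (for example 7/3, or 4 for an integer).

C = (19/2, 13)

1. C_x = 19/2  [[AB ⟂ BC ⇒ 6x+5y-122=0] ∩ [|C−(7/2, 8)|²=61]]
2. C_y = 13  [[AB ⟂ BC ⇒ 6x+5y-122=0] ∩ [|C−(7/2, 8)|²=61]]
   so C = (19/2, 13)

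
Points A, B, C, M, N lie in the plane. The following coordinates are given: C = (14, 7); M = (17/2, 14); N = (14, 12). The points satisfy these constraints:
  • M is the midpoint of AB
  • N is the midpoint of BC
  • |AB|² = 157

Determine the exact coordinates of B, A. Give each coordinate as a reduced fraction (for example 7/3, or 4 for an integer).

1. B_x = 14  [B = 2·N−C = 2·(14, 12)−(14, 7)]
2. B_y = 17  [B = 2·N−C = 2·(14, 12)−(14, 7)]
   so B = (14, 17)
3. A_x = 3  [A = 2·M−B = 2·(17/2, 14)−(14, 17)]
4. A_y = 11  [A = 2·M−B = 2·(17/2, 14)−(14, 17)]
   so A = (3, 11)

B = (14, 17)
A = (3, 11)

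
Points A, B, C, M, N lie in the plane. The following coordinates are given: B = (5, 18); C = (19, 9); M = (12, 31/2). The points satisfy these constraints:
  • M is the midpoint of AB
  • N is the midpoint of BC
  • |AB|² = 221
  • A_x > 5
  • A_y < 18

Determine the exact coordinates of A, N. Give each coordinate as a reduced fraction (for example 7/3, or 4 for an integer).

A = (19, 13)
N = (12, 27/2)

1. A_x = 19  [A = 2·M−B = 2·(12, 31/2)−(5, 18)]
2. A_y = 13  [A = 2·M−B = 2·(12, 31/2)−(5, 18)]
   so A = (19, 13)
3. N_x = 12  [2·N = B+C = (5, 18)+(19, 9)]
4. N_y = 27/2  [2·N = B+C = (5, 18)+(19, 9)]
   so N = (12, 27/2)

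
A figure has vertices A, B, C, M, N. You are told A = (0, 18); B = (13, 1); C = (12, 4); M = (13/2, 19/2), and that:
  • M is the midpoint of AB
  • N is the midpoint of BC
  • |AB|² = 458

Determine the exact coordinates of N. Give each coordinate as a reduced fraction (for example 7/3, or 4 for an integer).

1. N_x = 25/2  [2·N = B+C = (13, 1)+(12, 4)]
2. N_y = 5/2  [2·N = B+C = (13, 1)+(12, 4)]
   so N = (25/2, 5/2)

N = (25/2, 5/2)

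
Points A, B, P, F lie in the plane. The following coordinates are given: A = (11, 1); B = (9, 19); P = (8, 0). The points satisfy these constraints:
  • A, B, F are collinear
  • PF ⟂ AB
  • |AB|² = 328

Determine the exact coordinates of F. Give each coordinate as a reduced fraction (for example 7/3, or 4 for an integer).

F = (454/41, 14/41)

1. F_x = 454/41  [[A, B, F are collinear ⇒ -18x-2y+200=0] ∩ [PF ⟂ AB ⇒ -2x+18y+16=0]]
2. F_y = 14/41  [[A, B, F are collinear ⇒ -18x-2y+200=0] ∩ [PF ⟂ AB ⇒ -2x+18y+16=0]]
   so F = (454/41, 14/41)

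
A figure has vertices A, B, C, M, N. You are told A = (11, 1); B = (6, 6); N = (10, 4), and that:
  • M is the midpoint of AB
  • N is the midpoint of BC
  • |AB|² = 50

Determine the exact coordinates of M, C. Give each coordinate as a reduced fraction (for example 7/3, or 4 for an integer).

1. M_x = 17/2  [2·M = A+B = (11, 1)+(6, 6)]
2. M_y = 7/2  [2·M = A+B = (11, 1)+(6, 6)]
   so M = (17/2, 7/2)
3. C_x = 14  [C = 2·N−B = 2·(10, 4)−(6, 6)]
4. C_y = 2  [C = 2·N−B = 2·(10, 4)−(6, 6)]
   so C = (14, 2)

M = (17/2, 7/2)
C = (14, 2)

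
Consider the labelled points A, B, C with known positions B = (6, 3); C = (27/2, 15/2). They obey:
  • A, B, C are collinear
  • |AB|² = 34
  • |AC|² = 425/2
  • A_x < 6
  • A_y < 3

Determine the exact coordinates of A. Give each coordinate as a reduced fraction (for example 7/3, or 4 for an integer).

A = (1, 0)

1. A_x = 1  [[A, B, C are collinear ⇒ -9/2x+15/2y+9/2=0] ∩ [|A−(6, 3)|²=34]]
2. A_y = 0  [[A, B, C are collinear ⇒ -9/2x+15/2y+9/2=0] ∩ [|A−(6, 3)|²=34]]
   so A = (1, 0)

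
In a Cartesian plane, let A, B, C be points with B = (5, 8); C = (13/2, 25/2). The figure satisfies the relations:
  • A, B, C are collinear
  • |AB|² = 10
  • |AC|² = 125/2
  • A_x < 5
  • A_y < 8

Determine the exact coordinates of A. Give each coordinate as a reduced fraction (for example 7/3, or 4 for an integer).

A = (4, 5)

1. A_x = 4  [[A, B, C are collinear ⇒ -9/2x+3/2y+21/2=0] ∩ [|A−(5, 8)|²=10]]
2. A_y = 5  [[A, B, C are collinear ⇒ -9/2x+3/2y+21/2=0] ∩ [|A−(5, 8)|²=10]]
   so A = (4, 5)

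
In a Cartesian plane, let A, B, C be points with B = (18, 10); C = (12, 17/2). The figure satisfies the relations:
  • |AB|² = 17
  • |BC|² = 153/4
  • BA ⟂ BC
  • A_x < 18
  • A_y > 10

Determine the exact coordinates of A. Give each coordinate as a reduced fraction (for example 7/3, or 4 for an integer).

1. A_x = 17  [[BA ⟂ BC ⇒ -6x-3/2y+123=0] ∩ [|A−(18, 10)|²=17]]
2. A_y = 14  [[BA ⟂ BC ⇒ -6x-3/2y+123=0] ∩ [|A−(18, 10)|²=17]]
   so A = (17, 14)

A = (17, 14)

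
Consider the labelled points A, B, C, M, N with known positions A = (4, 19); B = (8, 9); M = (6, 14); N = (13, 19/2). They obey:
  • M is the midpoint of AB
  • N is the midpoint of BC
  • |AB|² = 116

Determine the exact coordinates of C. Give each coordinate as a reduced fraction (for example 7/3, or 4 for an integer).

1. C_x = 18  [C = 2·N−B = 2·(13, 19/2)−(8, 9)]
2. C_y = 10  [C = 2·N−B = 2·(13, 19/2)−(8, 9)]
   so C = (18, 10)

C = (18, 10)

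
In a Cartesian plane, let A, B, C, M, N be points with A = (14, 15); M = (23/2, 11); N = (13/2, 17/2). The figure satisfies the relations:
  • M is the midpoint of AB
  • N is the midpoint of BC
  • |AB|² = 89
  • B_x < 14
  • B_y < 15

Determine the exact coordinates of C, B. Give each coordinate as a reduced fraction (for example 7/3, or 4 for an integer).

C = (4, 10)
B = (9, 7)

1. B_x = 9  [B = 2·M−A = 2·(23/2, 11)−(14, 15)]
2. B_y = 7  [B = 2·M−A = 2·(23/2, 11)−(14, 15)]
   so B = (9, 7)
3. C_x = 4  [C = 2·N−B = 2·(13/2, 17/2)−(9, 7)]
4. C_y = 10  [C = 2·N−B = 2·(13/2, 17/2)−(9, 7)]
   so C = (4, 10)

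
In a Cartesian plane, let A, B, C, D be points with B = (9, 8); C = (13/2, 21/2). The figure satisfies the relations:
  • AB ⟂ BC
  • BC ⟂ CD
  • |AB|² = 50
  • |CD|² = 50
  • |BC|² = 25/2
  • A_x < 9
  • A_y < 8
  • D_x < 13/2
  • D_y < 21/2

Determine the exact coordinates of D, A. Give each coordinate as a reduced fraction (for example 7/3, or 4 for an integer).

D = (3/2, 11/2)
A = (4, 3)

1. D_x = 3/2  [[BC ⟂ CD ⇒ -5/2x+5/2y-10=0] ∩ [|D−(13/2, 21/2)|²=50]]
2. D_y = 11/2  [[BC ⟂ CD ⇒ -5/2x+5/2y-10=0] ∩ [|D−(13/2, 21/2)|²=50]]
   so D = (3/2, 11/2)
3. A_x = 4  [[AB ⟂ BC ⇒ 5/2x-5/2y-5/2=0] ∩ [|A−(9, 8)|²=50]]
4. A_y = 3  [[AB ⟂ BC ⇒ 5/2x-5/2y-5/2=0] ∩ [|A−(9, 8)|²=50]]
   so A = (4, 3)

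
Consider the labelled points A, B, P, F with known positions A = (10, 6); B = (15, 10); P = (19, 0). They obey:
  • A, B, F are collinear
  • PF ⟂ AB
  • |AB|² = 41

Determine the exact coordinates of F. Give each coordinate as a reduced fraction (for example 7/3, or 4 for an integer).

F = (515/41, 330/41)

1. F_x = 515/41  [[A, B, F are collinear ⇒ -4x+5y+10=0] ∩ [PF ⟂ AB ⇒ 5x+4y-95=0]]
2. F_y = 330/41  [[A, B, F are collinear ⇒ -4x+5y+10=0] ∩ [PF ⟂ AB ⇒ 5x+4y-95=0]]
   so F = (515/41, 330/41)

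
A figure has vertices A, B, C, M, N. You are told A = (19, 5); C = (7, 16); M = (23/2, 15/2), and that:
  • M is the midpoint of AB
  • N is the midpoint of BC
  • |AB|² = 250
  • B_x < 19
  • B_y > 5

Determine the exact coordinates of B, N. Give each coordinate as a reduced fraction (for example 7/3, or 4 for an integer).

B = (4, 10)
N = (11/2, 13)

1. B_x = 4  [B = 2·M−A = 2·(23/2, 15/2)−(19, 5)]
2. B_y = 10  [B = 2·M−A = 2·(23/2, 15/2)−(19, 5)]
   so B = (4, 10)
3. N_x = 11/2  [2·N = B+C = (4, 10)+(7, 16)]
4. N_y = 13  [2·N = B+C = (4, 10)+(7, 16)]
   so N = (11/2, 13)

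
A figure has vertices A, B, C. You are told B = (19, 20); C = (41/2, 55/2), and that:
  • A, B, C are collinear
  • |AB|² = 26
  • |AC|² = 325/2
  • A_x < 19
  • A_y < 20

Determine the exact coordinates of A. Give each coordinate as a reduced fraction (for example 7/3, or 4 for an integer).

1. A_x = 18  [[A, B, C are collinear ⇒ -15/2x+3/2y+225/2=0] ∩ [|A−(19, 20)|²=26]]
2. A_y = 15  [[A, B, C are collinear ⇒ -15/2x+3/2y+225/2=0] ∩ [|A−(19, 20)|²=26]]
   so A = (18, 15)

A = (18, 15)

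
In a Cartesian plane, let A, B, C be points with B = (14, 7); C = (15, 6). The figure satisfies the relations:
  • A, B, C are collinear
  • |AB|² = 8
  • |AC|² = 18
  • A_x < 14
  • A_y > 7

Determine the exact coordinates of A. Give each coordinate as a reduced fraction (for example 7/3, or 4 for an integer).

A = (12, 9)

1. A_x = 12  [[A, B, C are collinear ⇒ 1x+1y-21=0] ∩ [|A−(14, 7)|²=8]]
2. A_y = 9  [[A, B, C are collinear ⇒ 1x+1y-21=0] ∩ [|A−(14, 7)|²=8]]
   so A = (12, 9)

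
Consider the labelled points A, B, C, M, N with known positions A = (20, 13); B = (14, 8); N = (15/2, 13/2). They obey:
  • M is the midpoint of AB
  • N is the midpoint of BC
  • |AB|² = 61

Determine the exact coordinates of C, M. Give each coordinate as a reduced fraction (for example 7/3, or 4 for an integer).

1. M_x = 17  [2·M = A+B = (20, 13)+(14, 8)]
2. M_y = 21/2  [2·M = A+B = (20, 13)+(14, 8)]
   so M = (17, 21/2)
3. C_x = 1  [C = 2·N−B = 2·(15/2, 13/2)−(14, 8)]
4. C_y = 5  [C = 2·N−B = 2·(15/2, 13/2)−(14, 8)]
   so C = (1, 5)

C = (1, 5)
M = (17, 21/2)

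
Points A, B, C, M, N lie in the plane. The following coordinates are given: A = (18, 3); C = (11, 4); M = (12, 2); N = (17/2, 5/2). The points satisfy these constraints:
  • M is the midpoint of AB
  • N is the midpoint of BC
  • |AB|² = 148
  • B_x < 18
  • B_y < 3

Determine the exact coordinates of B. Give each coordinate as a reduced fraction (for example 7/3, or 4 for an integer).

1. B_x = 6  [B = 2·M−A = 2·(12, 2)−(18, 3)]
2. B_y = 1  [B = 2·M−A = 2·(12, 2)−(18, 3)]
   so B = (6, 1)

B = (6, 1)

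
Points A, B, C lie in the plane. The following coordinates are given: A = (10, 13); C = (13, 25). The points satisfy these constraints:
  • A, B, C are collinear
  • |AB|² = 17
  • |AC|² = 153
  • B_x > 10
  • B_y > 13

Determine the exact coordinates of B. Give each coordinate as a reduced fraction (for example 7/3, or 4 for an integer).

1. B_x = 11  [[A, B, C are collinear ⇒ 12x-3y-81=0] ∩ [|B−(10, 13)|²=17]]
2. B_y = 17  [[A, B, C are collinear ⇒ 12x-3y-81=0] ∩ [|B−(10, 13)|²=17]]
   so B = (11, 17)

B = (11, 17)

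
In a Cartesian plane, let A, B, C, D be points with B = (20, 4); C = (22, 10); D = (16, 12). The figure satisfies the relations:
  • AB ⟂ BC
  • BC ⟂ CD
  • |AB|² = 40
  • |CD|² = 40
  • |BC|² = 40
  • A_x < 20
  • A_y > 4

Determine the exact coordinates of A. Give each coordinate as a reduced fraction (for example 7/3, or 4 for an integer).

1. A_x = 14  [[AB ⟂ BC ⇒ -2x-6y+64=0] ∩ [|A−(20, 4)|²=40]]
2. A_y = 6  [[AB ⟂ BC ⇒ -2x-6y+64=0] ∩ [|A−(20, 4)|²=40]]
   so A = (14, 6)

A = (14, 6)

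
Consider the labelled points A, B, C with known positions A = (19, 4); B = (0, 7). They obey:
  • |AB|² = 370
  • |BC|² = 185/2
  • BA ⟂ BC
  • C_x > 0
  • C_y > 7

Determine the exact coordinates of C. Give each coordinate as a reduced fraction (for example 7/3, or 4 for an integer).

C = (3/2, 33/2)

1. C_x = 3/2  [[BA ⟂ BC ⇒ 19x-3y+21=0] ∩ [|C−(0, 7)|²=185/2]]
2. C_y = 33/2  [[BA ⟂ BC ⇒ 19x-3y+21=0] ∩ [|C−(0, 7)|²=185/2]]
   so C = (3/2, 33/2)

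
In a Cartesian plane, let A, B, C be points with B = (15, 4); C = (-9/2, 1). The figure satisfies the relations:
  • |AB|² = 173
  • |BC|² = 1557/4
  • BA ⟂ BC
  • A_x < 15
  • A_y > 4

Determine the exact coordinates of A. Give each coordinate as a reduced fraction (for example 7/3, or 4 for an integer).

A = (13, 17)

1. A_x = 13  [[BA ⟂ BC ⇒ -39/2x-3y+609/2=0] ∩ [|A−(15, 4)|²=173]]
2. A_y = 17  [[BA ⟂ BC ⇒ -39/2x-3y+609/2=0] ∩ [|A−(15, 4)|²=173]]
   so A = (13, 17)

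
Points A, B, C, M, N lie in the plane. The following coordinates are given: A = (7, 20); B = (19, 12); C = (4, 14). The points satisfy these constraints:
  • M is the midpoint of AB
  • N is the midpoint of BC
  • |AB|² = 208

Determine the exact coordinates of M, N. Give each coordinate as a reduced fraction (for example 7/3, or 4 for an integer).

M = (13, 16)
N = (23/2, 13)

1. M_x = 13  [2·M = A+B = (7, 20)+(19, 12)]
2. M_y = 16  [2·M = A+B = (7, 20)+(19, 12)]
   so M = (13, 16)
3. N_x = 23/2  [2·N = B+C = (19, 12)+(4, 14)]
4. N_y = 13  [2·N = B+C = (19, 12)+(4, 14)]
   so N = (23/2, 13)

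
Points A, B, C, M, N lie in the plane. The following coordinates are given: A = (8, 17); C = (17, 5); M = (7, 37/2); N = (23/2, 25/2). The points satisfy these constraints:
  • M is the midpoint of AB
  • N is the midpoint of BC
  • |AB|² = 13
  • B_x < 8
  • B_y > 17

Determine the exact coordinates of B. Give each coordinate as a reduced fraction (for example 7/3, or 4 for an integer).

B = (6, 20)

1. B_x = 6  [B = 2·M−A = 2·(7, 37/2)−(8, 17)]
2. B_y = 20  [B = 2·M−A = 2·(7, 37/2)−(8, 17)]
   so B = (6, 20)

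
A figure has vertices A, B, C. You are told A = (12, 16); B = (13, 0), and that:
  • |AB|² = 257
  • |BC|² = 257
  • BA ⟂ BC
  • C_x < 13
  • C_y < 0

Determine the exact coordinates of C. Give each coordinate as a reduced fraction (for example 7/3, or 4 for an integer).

C = (-3, -1)

1. C_x = -3  [[BA ⟂ BC ⇒ -1x+16y+13=0] ∩ [|C−(13, 0)|²=257]]
2. C_y = -1  [[BA ⟂ BC ⇒ -1x+16y+13=0] ∩ [|C−(13, 0)|²=257]]
   so C = (-3, -1)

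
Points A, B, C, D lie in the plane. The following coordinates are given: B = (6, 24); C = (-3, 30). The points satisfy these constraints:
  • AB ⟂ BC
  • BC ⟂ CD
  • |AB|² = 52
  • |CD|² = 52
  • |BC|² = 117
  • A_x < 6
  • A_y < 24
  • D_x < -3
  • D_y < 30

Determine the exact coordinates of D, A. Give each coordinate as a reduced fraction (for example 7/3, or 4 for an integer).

D = (-7, 24)
A = (2, 18)

1. D_x = -7  [[BC ⟂ CD ⇒ -9x+6y-207=0] ∩ [|D−(-3, 30)|²=52]]
2. D_y = 24  [[BC ⟂ CD ⇒ -9x+6y-207=0] ∩ [|D−(-3, 30)|²=52]]
   so D = (-7, 24)
3. A_x = 2  [[AB ⟂ BC ⇒ 9x-6y+90=0] ∩ [|A−(6, 24)|²=52]]
4. A_y = 18  [[AB ⟂ BC ⇒ 9x-6y+90=0] ∩ [|A−(6, 24)|²=52]]
   so A = (2, 18)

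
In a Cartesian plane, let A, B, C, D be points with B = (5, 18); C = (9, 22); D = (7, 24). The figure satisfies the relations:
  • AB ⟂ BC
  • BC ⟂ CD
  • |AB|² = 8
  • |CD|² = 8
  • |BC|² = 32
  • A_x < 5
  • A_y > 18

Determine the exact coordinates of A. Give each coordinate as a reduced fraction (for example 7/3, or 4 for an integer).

A = (3, 20)

1. A_x = 3  [[AB ⟂ BC ⇒ -4x-4y+92=0] ∩ [|A−(5, 18)|²=8]]
2. A_y = 20  [[AB ⟂ BC ⇒ -4x-4y+92=0] ∩ [|A−(5, 18)|²=8]]
   so A = (3, 20)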